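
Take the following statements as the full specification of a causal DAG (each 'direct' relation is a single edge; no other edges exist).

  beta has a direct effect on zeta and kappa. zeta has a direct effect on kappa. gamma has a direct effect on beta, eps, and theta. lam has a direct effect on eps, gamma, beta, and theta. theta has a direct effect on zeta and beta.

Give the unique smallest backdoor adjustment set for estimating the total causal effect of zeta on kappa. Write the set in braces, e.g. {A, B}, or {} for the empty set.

Variables eligible for adjustment (non-descendants of zeta, excluding zeta and kappa): {beta, eps, gamma, lam, theta}.
Backdoor paths from zeta to kappa:
  P1: zeta <- theta <- lam -> gamma -> beta -> kappa
  P2: zeta <- theta <- lam -> beta -> kappa
  P3: zeta <- theta <- lam -> eps <- gamma -> beta -> kappa
  P4: zeta <- theta <- gamma <- lam -> beta -> kappa
  P5: zeta <- theta <- gamma -> beta -> kappa
  P6: zeta <- theta <- gamma -> eps <- lam -> beta -> kappa
  P7: zeta <- theta -> beta -> kappa
  P8: zeta <- beta -> kappa
The empty set is not sufficient: P1 (zeta <- theta <- lam -> gamma -> beta -> kappa) has no collider blocking it and no conditioned non-collider, so it is open.
Try {beta}:
  P1: blocked at chain node beta ∈ conditioning set.
  P2: blocked at chain node beta ∈ conditioning set.
  P3: blocked at collider eps (neither it nor any descendant is in the conditioning set).
  P4: blocked at chain node beta ∈ conditioning set.
  P5: blocked at chain node beta ∈ conditioning set.
  P6: blocked at collider eps (neither it nor any descendant is in the conditioning set).
  P7: blocked at chain node beta ∈ conditioning set.
  P8: blocked at fork node beta ∈ conditioning set.
{beta} contains no descendant of zeta and blocks every backdoor path.
No other singleton works — e.g. {lam} leaves P5 open — so {beta} is the unique smallest valid adjustment set.

{beta}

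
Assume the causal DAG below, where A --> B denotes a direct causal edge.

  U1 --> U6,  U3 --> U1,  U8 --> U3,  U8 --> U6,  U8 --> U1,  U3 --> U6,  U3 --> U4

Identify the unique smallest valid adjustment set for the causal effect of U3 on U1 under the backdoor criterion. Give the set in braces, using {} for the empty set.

{U8}

Variables eligible for adjustment (non-descendants of U3, excluding U3 and U1): {U8}.
Backdoor paths from U3 to U1:
  P1: U3 <- U8 -> U1
  P2: U3 <- U8 -> U6 <- U1
The empty set is not sufficient: P1 (U3 <- U8 -> U1) has no collider blocking it and no conditioned non-collider, so it is open.
Try {U8}:
  P1: blocked at fork node U8 ∈ conditioning set.
  P2: blocked at fork node U8 ∈ conditioning set.
{U8} contains no descendant of U3 and blocks every backdoor path.
{U8} is the unique smallest valid adjustment set.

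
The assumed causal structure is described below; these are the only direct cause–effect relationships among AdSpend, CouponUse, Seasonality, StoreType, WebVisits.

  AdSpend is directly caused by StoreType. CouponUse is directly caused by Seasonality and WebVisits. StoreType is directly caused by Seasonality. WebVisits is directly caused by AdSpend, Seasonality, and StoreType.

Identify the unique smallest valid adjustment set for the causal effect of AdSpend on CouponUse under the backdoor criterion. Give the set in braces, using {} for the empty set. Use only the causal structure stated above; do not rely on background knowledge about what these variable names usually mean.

Variables eligible for adjustment (non-descendants of AdSpend, excluding AdSpend and CouponUse): {Seasonality, StoreType}.
Backdoor paths from AdSpend to CouponUse:
  P1: AdSpend <- StoreType <- Seasonality -> WebVisits -> CouponUse
  P2: AdSpend <- StoreType <- Seasonality -> CouponUse
  P3: AdSpend <- StoreType -> WebVisits <- Seasonality -> CouponUse
  P4: AdSpend <- StoreType -> WebVisits -> CouponUse
The empty set is not sufficient: P1 (AdSpend <- StoreType <- Seasonality -> WebVisits -> CouponUse) has no collider blocking it and no conditioned non-collider, so it is open.
Try {StoreType}:
  P1: blocked at chain node StoreType ∈ conditioning set.
  P2: blocked at chain node StoreType ∈ conditioning set.
  P3: blocked at fork node StoreType ∈ conditioning set.
  P4: blocked at fork node StoreType ∈ conditioning set.
{StoreType} contains no descendant of AdSpend and blocks every backdoor path.
No other singleton works — e.g. {Seasonality} leaves P4 open — so {StoreType} is the unique smallest valid adjustment set.

{StoreType}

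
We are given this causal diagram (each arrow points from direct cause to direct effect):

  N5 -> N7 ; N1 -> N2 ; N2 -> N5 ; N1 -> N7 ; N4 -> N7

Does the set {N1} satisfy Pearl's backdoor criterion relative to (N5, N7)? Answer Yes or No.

Backdoor paths from N5 to N7 (paths whose first edge points into N5):
  P1: N5 <- N2 <- N1 -> N7
Condition 1 (no descendant of N5 in the set): holds — descendants of N5 are {N7}; none are in {N1}.
Condition 2 (every backdoor path blocked by {N1}):
  P1: blocked at fork node N1 ∈ conditioning set.
{N1} satisfies the backdoor criterion.

Yes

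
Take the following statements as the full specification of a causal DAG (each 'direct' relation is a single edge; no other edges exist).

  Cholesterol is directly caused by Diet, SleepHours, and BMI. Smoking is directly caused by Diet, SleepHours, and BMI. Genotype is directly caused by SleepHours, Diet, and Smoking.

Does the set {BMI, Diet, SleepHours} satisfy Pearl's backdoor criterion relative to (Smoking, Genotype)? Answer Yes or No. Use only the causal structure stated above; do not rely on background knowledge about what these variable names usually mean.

Backdoor paths from Smoking to Genotype (paths whose first edge points into Smoking):
  P1: Smoking <- SleepHours -> Cholesterol <- Diet -> Genotype
  P2: Smoking <- SleepHours -> Genotype
  P3: Smoking <- Diet -> Cholesterol <- SleepHours -> Genotype
  P4: Smoking <- Diet -> Genotype
  P5: Smoking <- BMI -> Cholesterol <- SleepHours -> Genotype
  P6: Smoking <- BMI -> Cholesterol <- Diet -> Genotype
Condition 1 (no descendant of Smoking in the set): holds — descendants of Smoking are {Genotype}; none are in {BMI, Diet, SleepHours}.
Condition 2 (every backdoor path blocked by {BMI, Diet, SleepHours}):
  P1: blocked at fork node SleepHours ∈ conditioning set.
  P2: blocked at fork node SleepHours ∈ conditioning set.
  P3: blocked at fork node Diet ∈ conditioning set.
  P4: blocked at fork node Diet ∈ conditioning set.
  P5: blocked at fork node BMI ∈ conditioning set.
  P6: blocked at fork node BMI ∈ conditioning set.
{BMI, Diet, SleepHours} satisfies the backdoor criterion.

Yes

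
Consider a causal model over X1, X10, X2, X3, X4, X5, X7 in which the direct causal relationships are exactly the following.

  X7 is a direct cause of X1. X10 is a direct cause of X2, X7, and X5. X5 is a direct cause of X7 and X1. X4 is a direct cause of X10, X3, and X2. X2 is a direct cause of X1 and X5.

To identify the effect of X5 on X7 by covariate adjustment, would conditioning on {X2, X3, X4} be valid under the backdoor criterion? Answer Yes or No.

No

Backdoor paths from X5 to X7 (paths whose first edge points into X5):
  P1: X5 <- X10 <- X4 -> X2 -> X1 <- X7
  P2: X5 <- X10 -> X2 -> X1 <- X7
  P3: X5 <- X10 -> X7
  P4: X5 <- X2 <- X4 -> X10 -> X7
  P5: X5 <- X2 <- X10 -> X7
  P6: X5 <- X2 -> X1 <- X7
Condition 1 (no descendant of X5 in the set): holds — descendants of X5 are {X1, X7}; none are in {X2, X3, X4}.
Condition 2 (every backdoor path blocked by {X2, X3, X4}):
  P1: blocked at fork node X4 ∈ conditioning set.
  P2: blocked at chain node X2 ∈ conditioning set.
  P3: open — no interior node is in the conditioning set.
  P4: blocked at chain node X2 ∈ conditioning set.
  P5: blocked at chain node X2 ∈ conditioning set.
  P6: blocked at fork node X2 ∈ conditioning set.
{X2, X3, X4} does not satisfy the backdoor criterion.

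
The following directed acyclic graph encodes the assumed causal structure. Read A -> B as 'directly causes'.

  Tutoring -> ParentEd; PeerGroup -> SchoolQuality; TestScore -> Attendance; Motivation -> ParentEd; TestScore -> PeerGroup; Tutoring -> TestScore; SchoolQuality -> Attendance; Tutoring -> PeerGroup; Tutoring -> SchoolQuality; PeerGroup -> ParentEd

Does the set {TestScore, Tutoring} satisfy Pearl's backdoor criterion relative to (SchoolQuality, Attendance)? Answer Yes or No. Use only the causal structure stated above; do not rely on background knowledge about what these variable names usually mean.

Backdoor paths from SchoolQuality to Attendance (paths whose first edge points into SchoolQuality):
  P1: SchoolQuality <- Tutoring -> TestScore -> Attendance
  P2: SchoolQuality <- Tutoring -> PeerGroup <- TestScore -> Attendance
  P3: SchoolQuality <- Tutoring -> ParentEd <- PeerGroup <- TestScore -> Attendance
  P4: SchoolQuality <- PeerGroup <- Tutoring -> TestScore -> Attendance
  P5: SchoolQuality <- PeerGroup <- TestScore -> Attendance
  P6: SchoolQuality <- PeerGroup -> ParentEd <- Tutoring -> TestScore -> Attendance
Condition 1 (no descendant of SchoolQuality in the set): holds — descendants of SchoolQuality are {Attendance}; none are in {TestScore, Tutoring}.
Condition 2 (every backdoor path blocked by {TestScore, Tutoring}):
  P1: blocked at fork node Tutoring ∈ conditioning set.
  P2: blocked at fork node Tutoring ∈ conditioning set.
  P3: blocked at fork node Tutoring ∈ conditioning set.
  P4: blocked at fork node Tutoring ∈ conditioning set.
  P5: blocked at fork node TestScore ∈ conditioning set.
  P6: blocked at collider ParentEd (neither it nor any descendant is in the conditioning set).
{TestScore, Tutoring} satisfies the backdoor criterion.

Yes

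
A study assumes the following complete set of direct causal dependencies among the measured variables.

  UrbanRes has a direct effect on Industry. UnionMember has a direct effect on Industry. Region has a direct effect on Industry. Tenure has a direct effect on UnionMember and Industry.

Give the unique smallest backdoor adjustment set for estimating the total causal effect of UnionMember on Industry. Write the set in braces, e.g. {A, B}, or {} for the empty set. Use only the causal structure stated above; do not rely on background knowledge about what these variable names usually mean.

Variables eligible for adjustment (non-descendants of UnionMember, excluding UnionMember and Industry): {Region, Tenure, UrbanRes}.
Backdoor paths from UnionMember to Industry:
  P1: UnionMember <- Tenure -> Industry
The empty set is not sufficient: P1 (UnionMember <- Tenure -> Industry) has no collider blocking it and no conditioned non-collider, so it is open.
Try {Tenure}:
  P1: blocked at fork node Tenure ∈ conditioning set.
{Tenure} contains no descendant of UnionMember and blocks every backdoor path.
No other singleton works — e.g. {Region} leaves P1 open — so {Tenure} is the unique smallest valid adjustment set.

{Tenure}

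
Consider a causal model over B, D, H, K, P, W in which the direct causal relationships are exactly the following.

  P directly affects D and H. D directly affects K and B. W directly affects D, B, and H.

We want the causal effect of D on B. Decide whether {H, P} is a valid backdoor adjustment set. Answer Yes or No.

No

Backdoor paths from D to B (paths whose first edge points into D):
  P1: D <- W -> B
  P2: D <- P -> H <- W -> B
Condition 1 (no descendant of D in the set): holds — descendants of D are {B, K}; none are in {H, P}.
Condition 2 (every backdoor path blocked by {H, P}):
  P1: open — no interior node is in the conditioning set.
  P2: blocked at fork node P ∈ conditioning set.
{H, P} does not satisfy the backdoor criterion.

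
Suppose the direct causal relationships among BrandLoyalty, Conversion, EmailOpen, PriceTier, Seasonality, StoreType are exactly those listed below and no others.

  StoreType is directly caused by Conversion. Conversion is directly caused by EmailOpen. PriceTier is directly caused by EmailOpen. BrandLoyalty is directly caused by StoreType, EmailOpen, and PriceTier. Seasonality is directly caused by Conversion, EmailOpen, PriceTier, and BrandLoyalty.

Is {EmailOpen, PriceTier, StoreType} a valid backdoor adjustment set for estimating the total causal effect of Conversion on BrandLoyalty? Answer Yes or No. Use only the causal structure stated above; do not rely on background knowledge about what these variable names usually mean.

Backdoor paths from Conversion to BrandLoyalty (paths whose first edge points into Conversion):
  P1: Conversion <- EmailOpen -> PriceTier -> BrandLoyalty
  P2: Conversion <- EmailOpen -> PriceTier -> Seasonality <- BrandLoyalty
  P3: Conversion <- EmailOpen -> BrandLoyalty
  P4: Conversion <- EmailOpen -> Seasonality <- PriceTier -> BrandLoyalty
  P5: Conversion <- EmailOpen -> Seasonality <- BrandLoyalty
Condition 1 (no descendant of Conversion in the set): FAILS — StoreType is a descendant of Conversion.
Condition 2 (every backdoor path blocked by {EmailOpen, PriceTier, StoreType}):
  P1: blocked at fork node EmailOpen ∈ conditioning set.
  P2: blocked at fork node EmailOpen ∈ conditioning set.
  P3: blocked at fork node EmailOpen ∈ conditioning set.
  P4: blocked at fork node EmailOpen ∈ conditioning set.
  P5: blocked at fork node EmailOpen ∈ conditioning set.
{EmailOpen, PriceTier, StoreType} does not satisfy the backdoor criterion.

No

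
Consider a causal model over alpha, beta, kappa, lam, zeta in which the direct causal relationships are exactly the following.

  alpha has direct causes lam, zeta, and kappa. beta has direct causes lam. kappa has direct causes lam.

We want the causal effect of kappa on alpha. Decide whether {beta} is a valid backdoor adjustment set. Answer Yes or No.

No

Backdoor paths from kappa to alpha (paths whose first edge points into kappa):
  P1: kappa <- lam -> alpha
Condition 1 (no descendant of kappa in the set): holds — descendants of kappa are {alpha}; none are in {beta}.
Condition 2 (every backdoor path blocked by {beta}):
  P1: open — no interior node is in the conditioning set.
{beta} does not satisfy the backdoor criterion.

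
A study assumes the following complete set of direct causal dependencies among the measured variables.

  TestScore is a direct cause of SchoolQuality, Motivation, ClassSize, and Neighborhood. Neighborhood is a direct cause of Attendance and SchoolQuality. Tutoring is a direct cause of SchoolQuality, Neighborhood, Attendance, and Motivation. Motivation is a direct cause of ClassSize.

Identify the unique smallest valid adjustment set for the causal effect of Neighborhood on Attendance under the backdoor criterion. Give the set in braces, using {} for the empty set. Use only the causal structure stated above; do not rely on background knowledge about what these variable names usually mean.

Variables eligible for adjustment (non-descendants of Neighborhood, excluding Neighborhood and Attendance): {ClassSize, Motivation, TestScore, Tutoring}.
Backdoor paths from Neighborhood to Attendance:
  P1: Neighborhood <- TestScore -> Motivation <- Tutoring -> Attendance
  P2: Neighborhood <- TestScore -> ClassSize <- Motivation <- Tutoring -> Attendance
  P3: Neighborhood <- TestScore -> SchoolQuality <- Tutoring -> Attendance
  P4: Neighborhood <- Tutoring -> Attendance
The empty set is not sufficient: P4 (Neighborhood <- Tutoring -> Attendance) has no collider blocking it and no conditioned non-collider, so it is open.
Try {Tutoring}:
  P1: blocked at collider Motivation (neither it nor any descendant is in the conditioning set).
  P2: blocked at collider ClassSize (neither it nor any descendant is in the conditioning set).
  P3: blocked at collider SchoolQuality (neither it nor any descendant is in the conditioning set).
  P4: blocked at fork node Tutoring ∈ conditioning set.
{Tutoring} contains no descendant of Neighborhood and blocks every backdoor path.
No other singleton works — e.g. {TestScore} leaves P4 open — so {Tutoring} is the unique smallest valid adjustment set.

{Tutoring}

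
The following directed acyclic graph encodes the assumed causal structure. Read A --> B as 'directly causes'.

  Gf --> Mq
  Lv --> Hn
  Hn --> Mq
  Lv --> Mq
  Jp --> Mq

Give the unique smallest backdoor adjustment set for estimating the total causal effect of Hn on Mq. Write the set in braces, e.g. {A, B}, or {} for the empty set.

Variables eligible for adjustment (non-descendants of Hn, excluding Hn and Mq): {Gf, Jp, Lv}.
Backdoor paths from Hn to Mq:
  P1: Hn <- Lv -> Mq
The empty set is not sufficient: P1 (Hn <- Lv -> Mq) has no collider blocking it and no conditioned non-collider, so it is open.
Try {Lv}:
  P1: blocked at fork node Lv ∈ conditioning set.
{Lv} contains no descendant of Hn and blocks every backdoor path.
No other singleton works — e.g. {Gf} leaves P1 open — so {Lv} is the unique smallest valid adjustment set.

{Lv}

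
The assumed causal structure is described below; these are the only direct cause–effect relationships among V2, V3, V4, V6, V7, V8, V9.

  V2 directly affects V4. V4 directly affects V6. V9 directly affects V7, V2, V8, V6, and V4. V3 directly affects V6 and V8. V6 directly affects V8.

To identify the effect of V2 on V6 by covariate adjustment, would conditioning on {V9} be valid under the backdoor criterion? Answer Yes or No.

Backdoor paths from V2 to V6 (paths whose first edge points into V2):
  P1: V2 <- V9 -> V4 -> V6
  P2: V2 <- V9 -> V6
  P3: V2 <- V9 -> V8 <- V3 -> V6
  P4: V2 <- V9 -> V8 <- V6
Condition 1 (no descendant of V2 in the set): holds — descendants of V2 are {V4, V6, V8}; none are in {V9}.
Condition 2 (every backdoor path blocked by {V9}):
  P1: blocked at fork node V9 ∈ conditioning set.
  P2: blocked at fork node V9 ∈ conditioning set.
  P3: blocked at fork node V9 ∈ conditioning set.
  P4: blocked at fork node V9 ∈ conditioning set.
{V9} satisfies the backdoor criterion.

Yes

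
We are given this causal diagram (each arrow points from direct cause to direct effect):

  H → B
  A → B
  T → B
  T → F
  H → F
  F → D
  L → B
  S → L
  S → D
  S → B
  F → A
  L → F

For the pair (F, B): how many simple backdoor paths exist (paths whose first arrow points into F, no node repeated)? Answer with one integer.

A backdoor path from F to B is any simple undirected path whose first edge points into F (i.e. leaves F via a parent).
Parents of F: {H, L, T}.
Enumerating:
  P1: F <- H -> B
  P2: F <- T -> B
  P3: F <- L <- S -> B
  P4: F <- L -> B
That exhausts the simple backdoor paths. Count: 4.

4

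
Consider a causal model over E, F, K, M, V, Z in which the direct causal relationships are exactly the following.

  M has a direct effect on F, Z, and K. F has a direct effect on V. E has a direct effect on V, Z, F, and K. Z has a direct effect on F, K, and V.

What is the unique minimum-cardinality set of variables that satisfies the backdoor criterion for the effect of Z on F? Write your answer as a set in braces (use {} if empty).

{E, M}

Variables eligible for adjustment (non-descendants of Z, excluding Z and F): {E, M}.
Backdoor paths from Z to F:
  P1: Z <- M -> F
  P2: Z <- M -> K <- E -> F
  P3: Z <- M -> K <- E -> V <- F
  P4: Z <- E -> F
  P5: Z <- E -> K <- M -> F
  P6: Z <- E -> V <- F
The empty set is not sufficient: P1 (Z <- M -> F) has no collider blocking it and no conditioned non-collider, so it is open.
Try {E, M}:
  P1: blocked at fork node M ∈ conditioning set.
  P2: blocked at fork node M ∈ conditioning set.
  P3: blocked at fork node M ∈ conditioning set.
  P4: blocked at fork node E ∈ conditioning set.
  P5: blocked at fork node E ∈ conditioning set.
  P6: blocked at fork node E ∈ conditioning set.
{E, M} contains no descendant of Z and blocks every backdoor path.
Every element of {E, M} is needed (dropping E leaves P4 open; dropping M leaves P1 open), so no proper subset is valid.
Among all size-2 subsets of the eligible variables, only {E, M} blocks every backdoor path, so it is the unique smallest valid adjustment set.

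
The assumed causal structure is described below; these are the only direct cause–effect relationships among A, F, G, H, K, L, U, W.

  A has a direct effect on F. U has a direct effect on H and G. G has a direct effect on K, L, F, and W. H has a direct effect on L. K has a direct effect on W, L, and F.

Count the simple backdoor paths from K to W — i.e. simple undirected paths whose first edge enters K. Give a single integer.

1

A backdoor path from K to W is any simple undirected path whose first edge points into K (i.e. leaves K via a parent).
Parents of K: {G}.
Enumerating:
  P1: K <- G -> W
That exhausts the simple backdoor paths. Count: 1.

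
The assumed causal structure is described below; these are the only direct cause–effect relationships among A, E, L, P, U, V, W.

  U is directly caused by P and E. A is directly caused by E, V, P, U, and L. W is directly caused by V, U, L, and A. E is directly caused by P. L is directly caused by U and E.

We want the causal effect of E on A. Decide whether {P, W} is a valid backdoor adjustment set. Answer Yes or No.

No

Backdoor paths from E to A (paths whose first edge points into E):
  P1: E <- P -> U -> L -> A
  P2: E <- P -> U -> L -> W <- V -> A
  P3: E <- P -> U -> L -> W <- A
  P4: E <- P -> U -> A
  P5: E <- P -> U -> W <- V -> A
  P6: E <- P -> U -> W <- L -> A
  P7: E <- P -> U -> W <- A
  P8: E <- P -> A
Condition 1 (no descendant of E in the set): FAILS — W is a descendant of E.
Condition 2 (every backdoor path blocked by {P, W}):
  P1: blocked at fork node P ∈ conditioning set.
  P2: blocked at fork node P ∈ conditioning set.
  P3: blocked at fork node P ∈ conditioning set.
  P4: blocked at fork node P ∈ conditioning set.
  P5: blocked at fork node P ∈ conditioning set.
  P6: blocked at fork node P ∈ conditioning set.
  P7: blocked at fork node P ∈ conditioning set.
  P8: blocked at fork node P ∈ conditioning set.
{P, W} does not satisfy the backdoor criterion.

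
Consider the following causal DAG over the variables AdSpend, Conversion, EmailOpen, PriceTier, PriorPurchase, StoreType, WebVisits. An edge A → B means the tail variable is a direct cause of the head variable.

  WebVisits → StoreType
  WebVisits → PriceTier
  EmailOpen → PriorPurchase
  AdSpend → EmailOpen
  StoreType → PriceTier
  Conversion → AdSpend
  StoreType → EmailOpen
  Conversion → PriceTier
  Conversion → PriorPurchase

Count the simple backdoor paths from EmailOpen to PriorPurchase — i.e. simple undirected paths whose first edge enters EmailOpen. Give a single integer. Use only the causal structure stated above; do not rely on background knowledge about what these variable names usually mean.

3

A backdoor path from EmailOpen to PriorPurchase is any simple undirected path whose first edge points into EmailOpen (i.e. leaves EmailOpen via a parent).
Parents of EmailOpen: {AdSpend, StoreType}.
Enumerating:
  P1: EmailOpen <- AdSpend <- Conversion -> PriorPurchase
  P2: EmailOpen <- StoreType <- WebVisits -> PriceTier <- Conversion -> PriorPurchase
  P3: EmailOpen <- StoreType -> PriceTier <- Conversion -> PriorPurchase
That exhausts the simple backdoor paths. Count: 3.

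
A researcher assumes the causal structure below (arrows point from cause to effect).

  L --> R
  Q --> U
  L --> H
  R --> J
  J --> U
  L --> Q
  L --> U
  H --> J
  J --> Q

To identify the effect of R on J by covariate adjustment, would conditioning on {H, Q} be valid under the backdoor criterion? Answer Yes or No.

Backdoor paths from R to J (paths whose first edge points into R):
  P1: R <- L -> H -> J
  P2: R <- L -> Q <- J
  P3: R <- L -> Q -> U <- J
  P4: R <- L -> U <- J
  P5: R <- L -> U <- Q <- J
Condition 1 (no descendant of R in the set): FAILS — Q is a descendant of R.
Condition 2 (every backdoor path blocked by {H, Q}):
  P1: blocked at chain node H ∈ conditioning set.
  P2: open — collider(s) Q are conditioned on (or have a conditioned descendant) and no non-collider on the path is in the set.
  P3: blocked at chain node Q ∈ conditioning set.
  P4: blocked at collider U (neither it nor any descendant is in the conditioning set).
  P5: blocked at collider U (neither it nor any descendant is in the conditioning set).
{H, Q} does not satisfy the backdoor criterion.

No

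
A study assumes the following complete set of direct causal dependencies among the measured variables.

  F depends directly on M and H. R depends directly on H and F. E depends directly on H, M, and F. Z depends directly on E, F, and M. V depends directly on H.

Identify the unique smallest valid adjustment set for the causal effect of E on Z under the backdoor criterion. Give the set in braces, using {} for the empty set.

{F, M}

Variables eligible for adjustment (non-descendants of E, excluding E and Z): {F, H, M, R, V}.
Backdoor paths from E to Z:
  P1: E <- H -> F <- M -> Z
  P2: E <- H -> F -> Z
  P3: E <- H -> R <- F <- M -> Z
  P4: E <- H -> R <- F -> Z
  P5: E <- M -> F -> Z
  P6: E <- M -> Z
  P7: E <- F <- M -> Z
  P8: E <- F -> Z
The empty set is not sufficient: P2 (E <- H -> F -> Z) has no collider blocking it and no conditioned non-collider, so it is open.
Try {F, M}:
  P1: blocked at fork node M ∈ conditioning set.
  P2: blocked at chain node F ∈ conditioning set.
  P3: blocked at collider R (neither it nor any descendant is in the conditioning set).
  P4: blocked at collider R (neither it nor any descendant is in the conditioning set).
  P5: blocked at fork node M ∈ conditioning set.
  P6: blocked at fork node M ∈ conditioning set.
  P7: blocked at chain node F ∈ conditioning set.
  P8: blocked at fork node F ∈ conditioning set.
{F, M} contains no descendant of E and blocks every backdoor path.
Every element of {F, M} is needed (dropping F leaves P2 open; dropping M leaves P1 open), so no proper subset is valid.
Among all size-2 subsets of the eligible variables, only {F, M} blocks every backdoor path, so it is the unique smallest valid adjustment set.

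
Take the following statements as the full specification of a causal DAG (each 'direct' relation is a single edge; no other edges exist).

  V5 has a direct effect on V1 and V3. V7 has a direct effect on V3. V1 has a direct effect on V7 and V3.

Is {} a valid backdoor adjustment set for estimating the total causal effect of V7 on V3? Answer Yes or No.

No

Backdoor paths from V7 to V3 (paths whose first edge points into V7):
  P1: V7 <- V1 <- V5 -> V3
  P2: V7 <- V1 -> V3
Condition 1 (no descendant of V7 in the set): holds — descendants of V7 are {V3}; none are in {}.
Condition 2 (every backdoor path blocked by {}):
  P1: open — no interior node is in the conditioning set.
  P2: open — no interior node is in the conditioning set.
{} does not satisfy the backdoor criterion.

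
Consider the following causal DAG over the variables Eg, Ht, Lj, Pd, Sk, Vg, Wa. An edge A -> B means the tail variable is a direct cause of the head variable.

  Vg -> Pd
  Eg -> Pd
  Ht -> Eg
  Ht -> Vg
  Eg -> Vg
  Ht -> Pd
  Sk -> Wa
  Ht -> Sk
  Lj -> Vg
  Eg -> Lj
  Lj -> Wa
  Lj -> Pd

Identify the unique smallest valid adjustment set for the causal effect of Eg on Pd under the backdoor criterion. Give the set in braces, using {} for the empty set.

{Ht}

Variables eligible for adjustment (non-descendants of Eg, excluding Eg and Pd): {Ht, Sk}.
Backdoor paths from Eg to Pd:
  P1: Eg <- Ht -> Sk -> Wa <- Lj -> Vg -> Pd
  P2: Eg <- Ht -> Sk -> Wa <- Lj -> Pd
  P3: Eg <- Ht -> Vg <- Lj -> Pd
  P4: Eg <- Ht -> Vg -> Pd
  P5: Eg <- Ht -> Pd
The empty set is not sufficient: P4 (Eg <- Ht -> Vg -> Pd) has no collider blocking it and no conditioned non-collider, so it is open.
Try {Ht}:
  P1: blocked at fork node Ht ∈ conditioning set.
  P2: blocked at fork node Ht ∈ conditioning set.
  P3: blocked at fork node Ht ∈ conditioning set.
  P4: blocked at fork node Ht ∈ conditioning set.
  P5: blocked at fork node Ht ∈ conditioning set.
{Ht} contains no descendant of Eg and blocks every backdoor path.
No other singleton works — e.g. {Sk} leaves P4 open — so {Ht} is the unique smallest valid adjustment set.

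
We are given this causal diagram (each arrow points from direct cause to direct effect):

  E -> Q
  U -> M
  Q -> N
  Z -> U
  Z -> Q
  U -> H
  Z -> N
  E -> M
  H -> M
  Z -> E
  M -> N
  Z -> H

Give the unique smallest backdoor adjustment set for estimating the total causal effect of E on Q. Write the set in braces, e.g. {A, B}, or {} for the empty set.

Variables eligible for adjustment (non-descendants of E, excluding E and Q): {H, U, Z}.
Backdoor paths from E to Q:
  P1: E <- Z -> U -> H -> M -> N <- Q
  P2: E <- Z -> U -> M -> N <- Q
  P3: E <- Z -> Q
  P4: E <- Z -> H <- U -> M -> N <- Q
  P5: E <- Z -> H -> M -> N <- Q
  P6: E <- Z -> N <- Q
The empty set is not sufficient: P3 (E <- Z -> Q) has no collider blocking it and no conditioned non-collider, so it is open.
Try {Z}:
  P1: blocked at fork node Z ∈ conditioning set.
  P2: blocked at fork node Z ∈ conditioning set.
  P3: blocked at fork node Z ∈ conditioning set.
  P4: blocked at fork node Z ∈ conditioning set.
  P5: blocked at fork node Z ∈ conditioning set.
  P6: blocked at fork node Z ∈ conditioning set.
{Z} contains no descendant of E and blocks every backdoor path.
No other singleton works — e.g. {U} leaves P3 open — so {Z} is the unique smallest valid adjustment set.

{Z}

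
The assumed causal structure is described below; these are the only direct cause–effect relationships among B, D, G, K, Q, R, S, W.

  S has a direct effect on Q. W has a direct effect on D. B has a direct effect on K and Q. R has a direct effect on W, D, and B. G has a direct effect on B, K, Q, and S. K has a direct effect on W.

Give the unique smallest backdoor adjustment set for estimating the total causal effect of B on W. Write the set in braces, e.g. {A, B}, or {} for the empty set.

{G, R}

Variables eligible for adjustment (non-descendants of B, excluding B and W): {G, R, S}.
Backdoor paths from B to W:
  P1: B <- G -> K -> W
  P2: B <- R -> W
  P3: B <- R -> D <- W
The empty set is not sufficient: P1 (B <- G -> K -> W) has no collider blocking it and no conditioned non-collider, so it is open.
Try {G, R}:
  P1: blocked at fork node G ∈ conditioning set.
  P2: blocked at fork node R ∈ conditioning set.
  P3: blocked at fork node R ∈ conditioning set.
{G, R} contains no descendant of B and blocks every backdoor path.
Every element of {G, R} is needed (dropping G leaves P1 open; dropping R leaves P2 open), so no proper subset is valid.
Among all size-2 subsets of the eligible variables, only {G, R} blocks every backdoor path, so it is the unique smallest valid adjustment set.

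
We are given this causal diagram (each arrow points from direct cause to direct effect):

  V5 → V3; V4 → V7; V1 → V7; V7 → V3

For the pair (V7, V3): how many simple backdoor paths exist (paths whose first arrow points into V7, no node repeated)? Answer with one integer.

A backdoor path from V7 to V3 is any simple undirected path whose first edge points into V7 (i.e. leaves V7 via a parent).
Parents of V7: {V1, V4}.
No simple path from any parent of V7 reaches V3 without revisiting V7, so there are no backdoor paths.

0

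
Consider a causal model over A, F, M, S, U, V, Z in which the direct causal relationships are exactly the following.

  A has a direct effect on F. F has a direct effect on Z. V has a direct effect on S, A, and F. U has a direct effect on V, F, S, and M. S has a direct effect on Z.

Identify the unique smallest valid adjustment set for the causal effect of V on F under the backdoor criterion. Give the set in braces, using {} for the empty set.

{U}

Variables eligible for adjustment (non-descendants of V, excluding V and F): {M, U}.
Backdoor paths from V to F:
  P1: V <- U -> S -> Z <- F
  P2: V <- U -> F
The empty set is not sufficient: P2 (V <- U -> F) has no collider blocking it and no conditioned non-collider, so it is open.
Try {U}:
  P1: blocked at fork node U ∈ conditioning set.
  P2: blocked at fork node U ∈ conditioning set.
{U} contains no descendant of V and blocks every backdoor path.
No other singleton works — e.g. {M} leaves P2 open — so {U} is the unique smallest valid adjustment set.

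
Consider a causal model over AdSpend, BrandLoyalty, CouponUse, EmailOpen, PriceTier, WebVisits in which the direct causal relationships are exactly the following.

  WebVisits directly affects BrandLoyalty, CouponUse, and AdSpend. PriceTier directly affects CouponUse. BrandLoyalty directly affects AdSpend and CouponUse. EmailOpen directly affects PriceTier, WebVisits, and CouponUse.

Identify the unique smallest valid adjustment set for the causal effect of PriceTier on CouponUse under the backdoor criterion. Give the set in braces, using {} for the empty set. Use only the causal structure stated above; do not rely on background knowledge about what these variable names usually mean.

{EmailOpen}

Variables eligible for adjustment (non-descendants of PriceTier, excluding PriceTier and CouponUse): {AdSpend, BrandLoyalty, EmailOpen, WebVisits}.
Backdoor paths from PriceTier to CouponUse:
  P1: PriceTier <- EmailOpen -> WebVisits -> BrandLoyalty -> CouponUse
  P2: PriceTier <- EmailOpen -> WebVisits -> AdSpend <- BrandLoyalty -> CouponUse
  P3: PriceTier <- EmailOpen -> WebVisits -> CouponUse
  P4: PriceTier <- EmailOpen -> CouponUse
The empty set is not sufficient: P1 (PriceTier <- EmailOpen -> WebVisits -> BrandLoyalty -> CouponUse) has no collider blocking it and no conditioned non-collider, so it is open.
Try {EmailOpen}:
  P1: blocked at fork node EmailOpen ∈ conditioning set.
  P2: blocked at fork node EmailOpen ∈ conditioning set.
  P3: blocked at fork node EmailOpen ∈ conditioning set.
  P4: blocked at fork node EmailOpen ∈ conditioning set.
{EmailOpen} contains no descendant of PriceTier and blocks every backdoor path.
No other singleton works — e.g. {WebVisits} leaves P4 open — so {EmailOpen} is the unique smallest valid adjustment set.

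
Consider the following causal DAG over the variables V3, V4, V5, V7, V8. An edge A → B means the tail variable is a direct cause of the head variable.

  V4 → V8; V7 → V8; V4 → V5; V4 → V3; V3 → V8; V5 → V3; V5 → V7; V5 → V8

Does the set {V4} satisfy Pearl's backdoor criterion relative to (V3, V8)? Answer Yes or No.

Backdoor paths from V3 to V8 (paths whose first edge points into V3):
  P1: V3 <- V4 -> V5 -> V7 -> V8
  P2: V3 <- V4 -> V5 -> V8
  P3: V3 <- V4 -> V8
  P4: V3 <- V5 <- V4 -> V8
  P5: V3 <- V5 -> V7 -> V8
  P6: V3 <- V5 -> V8
Condition 1 (no descendant of V3 in the set): holds — descendants of V3 are {V8}; none are in {V4}.
Condition 2 (every backdoor path blocked by {V4}):
  P1: blocked at fork node V4 ∈ conditioning set.
  P2: blocked at fork node V4 ∈ conditioning set.
  P3: blocked at fork node V4 ∈ conditioning set.
  P4: blocked at fork node V4 ∈ conditioning set.
  P5: open — no interior node is in the conditioning set.
  P6: open — no interior node is in the conditioning set.
{V4} does not satisfy the backdoor criterion.

No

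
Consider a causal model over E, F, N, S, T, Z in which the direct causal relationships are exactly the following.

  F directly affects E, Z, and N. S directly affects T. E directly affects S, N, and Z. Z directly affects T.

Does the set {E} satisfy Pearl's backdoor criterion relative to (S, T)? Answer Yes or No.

Yes

Backdoor paths from S to T (paths whose first edge points into S):
  P1: S <- E <- F -> Z -> T
  P2: S <- E -> Z -> T
  P3: S <- E -> N <- F -> Z -> T
Condition 1 (no descendant of S in the set): holds — descendants of S are {T}; none are in {E}.
Condition 2 (every backdoor path blocked by {E}):
  P1: blocked at chain node E ∈ conditioning set.
  P2: blocked at fork node E ∈ conditioning set.
  P3: blocked at fork node E ∈ conditioning set.
{E} satisfies the backdoor criterion.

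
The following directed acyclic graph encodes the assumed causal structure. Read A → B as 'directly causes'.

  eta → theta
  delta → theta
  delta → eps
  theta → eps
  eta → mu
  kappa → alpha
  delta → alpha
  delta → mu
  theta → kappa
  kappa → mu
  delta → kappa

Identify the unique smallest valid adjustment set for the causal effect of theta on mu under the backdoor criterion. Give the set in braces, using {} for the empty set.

Variables eligible for adjustment (non-descendants of theta, excluding theta and mu): {delta, eta}.
Backdoor paths from theta to mu:
  P1: theta <- delta -> kappa -> mu
  P2: theta <- delta -> mu
  P3: theta <- delta -> alpha <- kappa -> mu
  P4: theta <- eta -> mu
The empty set is not sufficient: P1 (theta <- delta -> kappa -> mu) has no collider blocking it and no conditioned non-collider, so it is open.
Try {delta, eta}:
  P1: blocked at fork node delta ∈ conditioning set.
  P2: blocked at fork node delta ∈ conditioning set.
  P3: blocked at fork node delta ∈ conditioning set.
  P4: blocked at fork node eta ∈ conditioning set.
{delta, eta} contains no descendant of theta and blocks every backdoor path.
Every element of {delta, eta} is needed (dropping delta leaves P1 open; dropping eta leaves P4 open), so no proper subset is valid.
Among all size-2 subsets of the eligible variables, only {delta, eta} blocks every backdoor path, so it is the unique smallest valid adjustment set.

{delta, eta}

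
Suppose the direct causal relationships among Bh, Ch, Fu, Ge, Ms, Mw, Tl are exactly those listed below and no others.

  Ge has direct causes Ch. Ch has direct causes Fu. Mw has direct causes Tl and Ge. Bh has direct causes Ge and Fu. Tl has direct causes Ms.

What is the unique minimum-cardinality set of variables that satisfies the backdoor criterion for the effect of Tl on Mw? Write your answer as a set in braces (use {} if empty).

Variables eligible for adjustment (non-descendants of Tl, excluding Tl and Mw): {Bh, Ch, Fu, Ge, Ms}.
Backdoor paths from Tl to Mw:
  (none)
With no backdoor paths the empty set already satisfies the criterion, and it is trivially minimal.

{}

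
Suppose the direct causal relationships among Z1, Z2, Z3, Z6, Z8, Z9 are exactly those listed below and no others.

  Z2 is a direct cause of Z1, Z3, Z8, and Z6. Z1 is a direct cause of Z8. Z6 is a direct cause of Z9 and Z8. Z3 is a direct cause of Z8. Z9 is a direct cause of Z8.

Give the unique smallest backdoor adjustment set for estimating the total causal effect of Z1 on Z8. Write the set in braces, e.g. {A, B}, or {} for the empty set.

{Z2}

Variables eligible for adjustment (non-descendants of Z1, excluding Z1 and Z8): {Z2, Z3, Z6, Z9}.
Backdoor paths from Z1 to Z8:
  P1: Z1 <- Z2 -> Z6 -> Z9 -> Z8
  P2: Z1 <- Z2 -> Z6 -> Z8
  P3: Z1 <- Z2 -> Z3 -> Z8
  P4: Z1 <- Z2 -> Z8
The empty set is not sufficient: P1 (Z1 <- Z2 -> Z6 -> Z9 -> Z8) has no collider blocking it and no conditioned non-collider, so it is open.
Try {Z2}:
  P1: blocked at fork node Z2 ∈ conditioning set.
  P2: blocked at fork node Z2 ∈ conditioning set.
  P3: blocked at fork node Z2 ∈ conditioning set.
  P4: blocked at fork node Z2 ∈ conditioning set.
{Z2} contains no descendant of Z1 and blocks every backdoor path.
No other singleton works — e.g. {Z6} leaves P3 open — so {Z2} is the unique smallest valid adjustment set.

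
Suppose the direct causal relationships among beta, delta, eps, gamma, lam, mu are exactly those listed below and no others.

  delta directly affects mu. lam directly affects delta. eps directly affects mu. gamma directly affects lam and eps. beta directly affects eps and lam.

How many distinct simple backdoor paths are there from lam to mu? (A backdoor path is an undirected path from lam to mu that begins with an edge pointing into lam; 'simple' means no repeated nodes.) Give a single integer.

2

A backdoor path from lam to mu is any simple undirected path whose first edge points into lam (i.e. leaves lam via a parent).
Parents of lam: {beta, gamma}.
Enumerating:
  P1: lam <- beta -> eps -> mu
  P2: lam <- gamma -> eps -> mu
That exhausts the simple backdoor paths. Count: 2.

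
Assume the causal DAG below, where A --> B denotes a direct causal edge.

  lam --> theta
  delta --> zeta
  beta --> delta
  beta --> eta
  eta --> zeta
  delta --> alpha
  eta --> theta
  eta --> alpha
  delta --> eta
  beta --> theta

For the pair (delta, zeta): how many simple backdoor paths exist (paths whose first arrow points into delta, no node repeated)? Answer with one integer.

A backdoor path from delta to zeta is any simple undirected path whose first edge points into delta (i.e. leaves delta via a parent).
Parents of delta: {beta}.
Enumerating:
  P1: delta <- beta -> eta -> zeta
  P2: delta <- beta -> theta <- eta -> zeta
That exhausts the simple backdoor paths. Count: 2.

2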